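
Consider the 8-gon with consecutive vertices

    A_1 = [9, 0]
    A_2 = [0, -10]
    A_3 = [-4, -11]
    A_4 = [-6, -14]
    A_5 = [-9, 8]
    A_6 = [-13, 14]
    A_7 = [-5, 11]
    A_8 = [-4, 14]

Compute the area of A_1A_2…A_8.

280.5

Σ = (-90) + (-40) + (-10) + (-174) + (-22) + (-73) + (-26) + (-126) = -561
Area = |Σ|/2 = 280.5.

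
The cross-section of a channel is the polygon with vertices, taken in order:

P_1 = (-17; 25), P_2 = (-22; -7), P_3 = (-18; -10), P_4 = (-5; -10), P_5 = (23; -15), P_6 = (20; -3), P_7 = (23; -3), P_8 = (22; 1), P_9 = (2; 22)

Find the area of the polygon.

1216.5

Apply the surveyor's formula: 2A = Σ (x_i·y_{i+1} − x_{i+1}·y_i), indices taken mod 9.
P_1→P_2: (-17)(-7) − (-22)(25) = 669
P_2→P_3: (-22)(-10) − (-18)(-7) = 94
P_3→P_4: (-18)(-10) − (-5)(-10) = 130
P_4→P_5: (-5)(-15) − (23)(-10) = 305
P_5→P_6: (23)(-3) − (20)(-15) = 231
P_6→P_7: (20)(-3) − (23)(-3) = 9
P_7→P_8: (23)(1) − (22)(-3) = 89
P_8→P_9: (22)(22) − (2)(1) = 482
P_9→P_1: (2)(25) − (-17)(22) = 424
Σ = 2433
Area = |Σ|/2 = 1216.5.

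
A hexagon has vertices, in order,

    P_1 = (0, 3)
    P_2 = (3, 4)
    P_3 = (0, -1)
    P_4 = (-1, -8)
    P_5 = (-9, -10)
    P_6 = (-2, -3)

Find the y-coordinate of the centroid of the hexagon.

Apply the shoelace formula. First the cross-terms c_i = x_i·y_{i+1} − x_{i+1}·y_i:
  -9, -3, -1, -62, 7, -6  ⇒  2A = -74, A = -37.
Then Σ (y_i + y_{i+1})·c_i = 962, so ȳ = 962 / (6·(-37)) = -13/3.

-13/3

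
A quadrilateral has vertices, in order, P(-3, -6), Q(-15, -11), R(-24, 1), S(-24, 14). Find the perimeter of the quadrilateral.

70

|PQ| = √((-12)² + (-5)²) = √169 = 13
|QR| = √((-9)² + (12)²) = √225 = 15
|RS| = √((0)² + (13)²) = √169 = 13
|SP| = √((21)² + (-20)²) = √841 = 29
Perimeter = 13 + 15 + 13 + 29 = 70.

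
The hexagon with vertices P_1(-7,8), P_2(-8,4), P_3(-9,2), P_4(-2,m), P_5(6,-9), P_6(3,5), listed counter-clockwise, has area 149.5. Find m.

-7

Write out the shoelace sum; only the two edges meeting at P_4 involve m:
2·Area = [((-9)·m − (-2)·2) + ((-2)·(-9) − 6·m)] + 172
       = -15·m + 194 = 299
⇒ m = -7.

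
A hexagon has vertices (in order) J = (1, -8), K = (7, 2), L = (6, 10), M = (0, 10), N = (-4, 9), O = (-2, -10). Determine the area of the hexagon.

Cross-terms: 58, 58, 60, 40, 58, 26  ⇒  Σ = 300
Area = |Σ|/2 = 150.

150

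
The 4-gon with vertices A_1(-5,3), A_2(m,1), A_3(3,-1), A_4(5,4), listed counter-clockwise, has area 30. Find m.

-4

Write out the shoelace sum; only the two edges meeting at A_2 involve m:
2·Area = [((-5)·1 − m·3) + (m·(-1) − 3·1)] + 52
       = -4·m + 44 = 60
⇒ m = -4.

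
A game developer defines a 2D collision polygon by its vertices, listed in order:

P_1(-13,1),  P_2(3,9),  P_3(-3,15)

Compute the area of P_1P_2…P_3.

Apply the shoelace (surveyor's) formula: 2A = Σ (x_i·y_{i+1} − x_{i+1}·y_i), indices taken mod 3.
Cross-terms: -120, 72, 192  ⇒  Σ = 144
Area = |Σ|/2 = 72.

72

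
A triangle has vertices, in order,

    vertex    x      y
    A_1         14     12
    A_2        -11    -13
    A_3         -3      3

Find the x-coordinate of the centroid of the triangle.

Apply the surveyor's formula. First the cross-terms c_i = x_i·y_{i+1} − x_{i+1}·y_i:
  -50, -72, -78  ⇒  2A = -200, A = -100.
Then Σ (x_i + x_{i+1})·c_i = 0, so x̄ = 0 / (6·(-100)) = 0.

0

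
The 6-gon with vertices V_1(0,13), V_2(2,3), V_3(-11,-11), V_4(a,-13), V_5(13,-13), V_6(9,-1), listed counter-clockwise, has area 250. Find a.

The doubled signed area Σ (x_i y_{i+1} − x_{i+1} y_i) is linear in a.
With a=0 it equals 518; the coefficient of a is -2 (from the two edges through V_4).
So -2·a + 518 = 2·250 = 500 ⇒ a = 9.

9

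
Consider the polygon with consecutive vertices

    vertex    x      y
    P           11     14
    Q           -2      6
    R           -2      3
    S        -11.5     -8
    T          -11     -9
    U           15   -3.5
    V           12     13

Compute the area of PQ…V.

300.75

Apply the surveyor's formula: 2A = Σ (x_i·y_{i+1} − x_{i+1}·y_i), indices taken mod 7.
Σ = (94) + (6) + (50.5) + (15.5) + (173.5) + (237) + (25) = 601.5
Area = |Σ|/2 = 300.75.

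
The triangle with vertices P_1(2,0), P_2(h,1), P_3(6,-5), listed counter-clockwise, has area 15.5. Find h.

-5

The doubled signed area Σ (x_i y_{i+1} − x_{i+1} y_i) is linear in h.
With h=0 it equals 6; the coefficient of h is -5 (from the two edges through P_2).
So -5·h + 6 = 2·15.5 = 31 ⇒ h = -5.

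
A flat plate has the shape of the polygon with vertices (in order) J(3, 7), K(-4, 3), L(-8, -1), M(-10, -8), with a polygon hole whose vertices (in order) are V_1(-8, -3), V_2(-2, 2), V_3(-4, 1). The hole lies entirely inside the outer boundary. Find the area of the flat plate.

Outer boundary:
Apply the shoelace formula: 2A = Σ (x_i·y_{i+1} − x_{i+1}·y_i), indices taken mod 4.
Cross-terms: 37, 28, 54, -46  ⇒  Σ = 73
Area = |Σ|/2 = 36.5.
Hole:
Apply Gauss's area formula: 2A = Σ (x_i·y_{i+1} − x_{i+1}·y_i), indices taken mod 3.
V_1→V_2: (-8)(2) − (-2)(-3) = -22
V_2→V_3: (-2)(1) − (-4)(2) = 6
V_3→V_1: (-4)(-3) − (-8)(1) = 20
Σ = 4
Area = |Σ|/2 = 2.
Net area = 36.5 − 2 = 34.5.

34.5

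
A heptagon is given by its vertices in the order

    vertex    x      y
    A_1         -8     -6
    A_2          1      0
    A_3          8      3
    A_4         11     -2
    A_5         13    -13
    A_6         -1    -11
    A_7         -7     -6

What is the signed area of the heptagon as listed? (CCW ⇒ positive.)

-195

Cross-terms: 6, 3, -49, -117, -156, -71, -6  ⇒  Σ = -390
Signed area = Σ/2 = -195 (negative ⇒ clockwise traversal).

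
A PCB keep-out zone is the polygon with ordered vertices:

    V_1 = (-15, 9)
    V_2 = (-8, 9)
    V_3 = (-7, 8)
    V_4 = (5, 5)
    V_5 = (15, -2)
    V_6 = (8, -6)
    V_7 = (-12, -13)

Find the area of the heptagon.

388.5

Σ = (-63) + (-1) + (-75) + (-85) + (-74) + (-176) + (-303) = -777
Area = |Σ|/2 = 388.5.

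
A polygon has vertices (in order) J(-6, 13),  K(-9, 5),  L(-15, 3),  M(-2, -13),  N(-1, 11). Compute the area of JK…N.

177

Apply the surveyor's formula: 2A = Σ (x_i·y_{i+1} − x_{i+1}·y_i), indices taken mod 5.
J→K: (-6)(5) − (-9)(13) = 87
K→L: (-9)(3) − (-15)(5) = 48
L→M: (-15)(-13) − (-2)(3) = 201
M→N: (-2)(11) − (-1)(-13) = -35
N→J: (-1)(13) − (-6)(11) = 53
Σ = 354
Area = |Σ|/2 = 177.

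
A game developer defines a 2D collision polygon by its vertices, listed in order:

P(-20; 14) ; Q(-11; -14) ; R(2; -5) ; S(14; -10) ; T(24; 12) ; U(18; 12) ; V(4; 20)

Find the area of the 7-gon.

907.5

Apply the shoelace formula: 2A = Σ (x_i·y_{i+1} − x_{i+1}·y_i), indices taken mod 7.
Σ = (434) + (83) + (50) + (408) + (72) + (312) + (456) = 1815
Area = |Σ|/2 = 907.5.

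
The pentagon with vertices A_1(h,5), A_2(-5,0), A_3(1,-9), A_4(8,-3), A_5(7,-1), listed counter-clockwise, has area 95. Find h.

3

Write out the shoelace sum; only the two edges meeting at A_1 involve h:
2·Area = [(7·5 − h·(-1)) + (h·0 − (-5)·5)] + 127
       = 1·h + 187 = 190
⇒ h = 3.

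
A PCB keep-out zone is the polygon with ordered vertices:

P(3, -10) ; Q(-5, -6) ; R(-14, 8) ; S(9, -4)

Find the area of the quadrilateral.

Σ = (-68) + (-124) + (-16) + (-78) = -286
Area = |Σ|/2 = 143.

143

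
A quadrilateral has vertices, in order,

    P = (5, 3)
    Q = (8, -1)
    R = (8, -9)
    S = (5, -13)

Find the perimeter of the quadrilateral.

34

|PQ| = √((3)² + (-4)²) = √25 = 5
|QR| = √((0)² + (-8)²) = √64 = 8
|RS| = √((-3)² + (-4)²) = √25 = 5
|SP| = √((0)² + (16)²) = √256 = 16
Perimeter = 5 + 8 + 5 + 16 = 34.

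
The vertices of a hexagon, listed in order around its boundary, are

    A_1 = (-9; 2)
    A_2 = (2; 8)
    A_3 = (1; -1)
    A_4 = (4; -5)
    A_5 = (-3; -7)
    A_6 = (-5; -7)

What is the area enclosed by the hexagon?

108.5

Apply the surveyor's formula: 2A = Σ (x_i·y_{i+1} − x_{i+1}·y_i), indices taken mod 6.
A_1→A_2: (-9)(8) − (2)(2) = -76
A_2→A_3: (2)(-1) − (1)(8) = -10
A_3→A_4: (1)(-5) − (4)(-1) = -1
A_4→A_5: (4)(-7) − (-3)(-5) = -43
A_5→A_6: (-3)(-7) − (-5)(-7) = -14
A_6→A_1: (-5)(2) − (-9)(-7) = -73
Σ = -217
Area = |Σ|/2 = 108.5.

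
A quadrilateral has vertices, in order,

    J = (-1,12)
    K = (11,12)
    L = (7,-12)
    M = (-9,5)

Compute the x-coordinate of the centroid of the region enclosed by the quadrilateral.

173/67

Apply Gauss's area formula. First the cross-terms c_i = x_i·y_{i+1} − x_{i+1}·y_i:
  -144, -216, -73, -103  ⇒  2A = -536, A = -268.
Then Σ (x_i + x_{i+1})·c_i = -4152, so x̄ = -4152 / (6·(-268)) = 173/67.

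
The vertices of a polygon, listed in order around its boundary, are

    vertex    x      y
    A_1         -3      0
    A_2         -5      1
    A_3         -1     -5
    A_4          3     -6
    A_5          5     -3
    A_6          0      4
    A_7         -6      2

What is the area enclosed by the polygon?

Apply the shoelace (surveyor's) formula: 2A = Σ (x_i·y_{i+1} − x_{i+1}·y_i), indices taken mod 7.
Σ = (-3) + (26) + (21) + (21) + (20) + (24) + (6) = 115
Area = |Σ|/2 = 57.5.

57.5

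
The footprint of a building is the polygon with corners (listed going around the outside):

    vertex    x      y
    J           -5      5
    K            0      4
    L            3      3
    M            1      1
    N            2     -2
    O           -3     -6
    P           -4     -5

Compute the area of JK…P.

Σ = (-20) + (-12) + (0) + (-4) + (-18) + (-9) + (-45) = -108
Area = |Σ|/2 = 54.

54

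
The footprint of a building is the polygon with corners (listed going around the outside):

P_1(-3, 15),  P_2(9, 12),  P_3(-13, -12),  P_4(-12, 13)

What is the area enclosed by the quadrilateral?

Apply the shoelace (surveyor's) formula: 2A = Σ (x_i·y_{i+1} − x_{i+1}·y_i), indices taken mod 4.
Σ = (-171) + (48) + (-313) + (-141) = -577
Area = |Σ|/2 = 288.5.

288.5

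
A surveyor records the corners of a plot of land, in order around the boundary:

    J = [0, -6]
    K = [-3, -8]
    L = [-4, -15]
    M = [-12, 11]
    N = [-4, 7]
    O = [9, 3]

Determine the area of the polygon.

199

Σ = (-18) + (13) + (-224) + (-40) + (-75) + (-54) = -398
Area = |Σ|/2 = 199.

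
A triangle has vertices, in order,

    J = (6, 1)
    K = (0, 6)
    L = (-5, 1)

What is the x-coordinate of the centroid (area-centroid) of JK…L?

1/3

Apply the shoelace (surveyor's) formula. First the cross-terms c_i = x_i·y_{i+1} − x_{i+1}·y_i:
  36, 30, -11  ⇒  2A = 55, A = 27.5.
Then Σ (x_i + x_{i+1})·c_i = 55, so x̄ = 55 / (6·27.5) = 1/3.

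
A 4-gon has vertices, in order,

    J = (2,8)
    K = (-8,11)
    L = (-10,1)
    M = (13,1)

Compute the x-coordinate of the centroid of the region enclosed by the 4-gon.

-99/89

Apply the shoelace (surveyor's) formula. First the cross-terms c_i = x_i·y_{i+1} − x_{i+1}·y_i:
  86, 102, -23, 102  ⇒  2A = 267, A = 133.5.
Then Σ (x_i + x_{i+1})·c_i = -891, so x̄ = -891 / (6·133.5) = -99/89.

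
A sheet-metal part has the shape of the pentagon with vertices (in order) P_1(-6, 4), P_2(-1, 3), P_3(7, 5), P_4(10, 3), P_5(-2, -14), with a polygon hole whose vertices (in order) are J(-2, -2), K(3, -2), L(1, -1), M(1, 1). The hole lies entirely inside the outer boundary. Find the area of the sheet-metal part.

142

Outer boundary:
Cross-terms: -14, -26, -29, -134, -92  ⇒  Σ = -295
Area = |Σ|/2 = 147.5.
Hole:
Cross-terms: 10, -1, 2, 0  ⇒  Σ = 11
Area = |Σ|/2 = 5.5.
Net area = 147.5 − 5.5 = 142.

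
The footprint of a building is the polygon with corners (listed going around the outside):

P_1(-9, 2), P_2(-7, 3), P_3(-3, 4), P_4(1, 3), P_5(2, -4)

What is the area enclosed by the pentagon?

43.5

P_1→P_2: (-9)(3) − (-7)(2) = -13
P_2→P_3: (-7)(4) − (-3)(3) = -19
P_3→P_4: (-3)(3) − (1)(4) = -13
P_4→P_5: (1)(-4) − (2)(3) = -10
P_5→P_1: (2)(2) − (-9)(-4) = -32
Σ = -87
Area = |Σ|/2 = 43.5.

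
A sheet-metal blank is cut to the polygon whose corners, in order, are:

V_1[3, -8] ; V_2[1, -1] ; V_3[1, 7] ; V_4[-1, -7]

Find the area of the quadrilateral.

21

Apply the surveyor's formula: 2A = Σ (x_i·y_{i+1} − x_{i+1}·y_i), indices taken mod 4.
Cross-terms: 5, 8, 0, 29  ⇒  Σ = 42
Area = |Σ|/2 = 21.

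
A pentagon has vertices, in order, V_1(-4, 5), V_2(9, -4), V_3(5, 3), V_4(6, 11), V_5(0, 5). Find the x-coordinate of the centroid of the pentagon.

Apply Gauss's area formula. First the cross-terms c_i = x_i·y_{i+1} − x_{i+1}·y_i:
  -29, 47, 37, 30, 20  ⇒  2A = 105, A = 52.5.
Then Σ (x_i + x_{i+1})·c_i = 1020, so x̄ = 1020 / (6·52.5) = 68/21.

68/21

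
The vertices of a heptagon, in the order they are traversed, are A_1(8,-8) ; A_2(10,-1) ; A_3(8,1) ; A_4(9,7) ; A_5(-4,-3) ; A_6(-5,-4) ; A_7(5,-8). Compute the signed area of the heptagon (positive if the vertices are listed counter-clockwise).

Apply the shoelace (surveyor's) formula: 2A = Σ (x_i·y_{i+1} − x_{i+1}·y_i), indices taken mod 7.
Cross-terms: 72, 18, 47, 1, 1, 60, 24  ⇒  Σ = 223
Signed area = Σ/2 = 111.5 (positive ⇒ counter-clockwise traversal).

111.5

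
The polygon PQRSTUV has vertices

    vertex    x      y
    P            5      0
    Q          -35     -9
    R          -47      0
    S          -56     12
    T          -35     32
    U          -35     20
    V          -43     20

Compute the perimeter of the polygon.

|PQ| = √((-40)² + (-9)²) = √1681 = 41
|QR| = √((-12)² + (9)²) = √225 = 15
|RS| = √((-9)² + (12)²) = √225 = 15
|ST| = √((21)² + (20)²) = √841 = 29
|TU| = √((0)² + (-12)²) = √144 = 12
|UV| = √((-8)² + (0)²) = √64 = 8
|VP| = √((48)² + (-20)²) = √2704 = 52
Perimeter = 41 + 15 + 15 + 29 + 12 + 8 + 52 = 172.

172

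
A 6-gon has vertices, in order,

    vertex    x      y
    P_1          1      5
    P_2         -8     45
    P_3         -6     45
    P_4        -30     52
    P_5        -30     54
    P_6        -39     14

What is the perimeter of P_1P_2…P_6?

|P_1P_2| = √((-9)² + (40)²) = √1681 = 41
|P_2P_3| = √((2)² + (0)²) = √4 = 2
|P_3P_4| = √((-24)² + (7)²) = √625 = 25
|P_4P_5| = √((0)² + (2)²) = √4 = 2
|P_5P_6| = √((-9)² + (-40)²) = √1681 = 41
|P_6P_1| = √((40)² + (-9)²) = √1681 = 41
Perimeter = 41 + 2 + 25 + 2 + 41 + 41 = 152.

152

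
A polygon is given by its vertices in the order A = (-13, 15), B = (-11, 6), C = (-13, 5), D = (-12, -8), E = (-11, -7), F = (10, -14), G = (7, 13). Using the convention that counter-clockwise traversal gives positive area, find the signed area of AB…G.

498

Cross-terms: 87, 23, 164, -4, 224, 228, 274  ⇒  Σ = 996
Signed area = Σ/2 = 498 (positive ⇒ counter-clockwise traversal).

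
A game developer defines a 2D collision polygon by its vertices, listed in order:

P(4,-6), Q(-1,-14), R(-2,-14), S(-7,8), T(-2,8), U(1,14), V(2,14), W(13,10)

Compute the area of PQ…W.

Apply the surveyor's formula: 2A = Σ (x_i·y_{i+1} − x_{i+1}·y_i), indices taken mod 8.
Σ = (-62) + (-14) + (-114) + (-40) + (-36) + (-14) + (-162) + (-118) = -560
Area = |Σ|/2 = 280.

280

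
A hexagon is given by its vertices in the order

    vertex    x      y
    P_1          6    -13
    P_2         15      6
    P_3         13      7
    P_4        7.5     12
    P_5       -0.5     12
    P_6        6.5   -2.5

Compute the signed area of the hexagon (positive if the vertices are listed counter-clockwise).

Apply the surveyor's formula: 2A = Σ (x_i·y_{i+1} − x_{i+1}·y_i), indices taken mod 6.
Cross-terms: 231, 27, 103.5, 96, -76.75, -69.5  ⇒  Σ = 311.25
Signed area = Σ/2 = 155.625 (positive ⇒ counter-clockwise traversal).

155.625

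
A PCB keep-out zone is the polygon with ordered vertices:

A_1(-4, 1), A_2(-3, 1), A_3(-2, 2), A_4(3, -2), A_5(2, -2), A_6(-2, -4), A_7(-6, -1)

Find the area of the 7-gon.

Apply the shoelace formula: 2A = Σ (x_i·y_{i+1} − x_{i+1}·y_i), indices taken mod 7.
A_1→A_2: (-4)(1) − (-3)(1) = -1
A_2→A_3: (-3)(2) − (-2)(1) = -4
A_3→A_4: (-2)(-2) − (3)(2) = -2
A_4→A_5: (3)(-2) − (2)(-2) = -2
A_5→A_6: (2)(-4) − (-2)(-2) = -12
A_6→A_7: (-2)(-1) − (-6)(-4) = -22
A_7→A_1: (-6)(1) − (-4)(-1) = -10
Σ = -53
Area = |Σ|/2 = 26.5.

26.5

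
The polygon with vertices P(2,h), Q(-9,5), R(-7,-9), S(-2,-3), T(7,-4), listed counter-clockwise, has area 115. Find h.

The doubled signed area Σ (x_i y_{i+1} − x_{i+1} y_i) is linear in h.
With h=0 it equals 166; the coefficient of h is 16 (from the two edges through P).
So 16·h + 166 = 2·115 = 230 ⇒ h = 4.

4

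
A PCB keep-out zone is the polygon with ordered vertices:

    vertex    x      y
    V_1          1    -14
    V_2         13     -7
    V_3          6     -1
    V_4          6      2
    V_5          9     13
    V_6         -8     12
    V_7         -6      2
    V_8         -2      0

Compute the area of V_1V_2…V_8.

291

Apply the surveyor's formula: 2A = Σ (x_i·y_{i+1} − x_{i+1}·y_i), indices taken mod 8.
Σ = (175) + (29) + (18) + (60) + (212) + (56) + (4) + (28) = 582
Area = |Σ|/2 = 291.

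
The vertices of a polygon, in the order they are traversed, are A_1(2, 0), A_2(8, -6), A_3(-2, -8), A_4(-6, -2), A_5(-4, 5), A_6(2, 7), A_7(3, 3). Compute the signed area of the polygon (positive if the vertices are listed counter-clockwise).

Apply the shoelace (surveyor's) formula: 2A = Σ (x_i·y_{i+1} − x_{i+1}·y_i), indices taken mod 7.
Σ = (-12) + (-76) + (-44) + (-38) + (-38) + (-15) + (-6) = -229
Signed area = Σ/2 = -114.5 (negative ⇒ clockwise traversal).

-114.5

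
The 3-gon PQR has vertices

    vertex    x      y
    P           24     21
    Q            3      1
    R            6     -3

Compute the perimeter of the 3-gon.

64

|PQ| = √((-21)² + (-20)²) = √841 = 29
|QR| = √((3)² + (-4)²) = √25 = 5
|RP| = √((18)² + (24)²) = √900 = 30
Perimeter = 29 + 5 + 30 = 64.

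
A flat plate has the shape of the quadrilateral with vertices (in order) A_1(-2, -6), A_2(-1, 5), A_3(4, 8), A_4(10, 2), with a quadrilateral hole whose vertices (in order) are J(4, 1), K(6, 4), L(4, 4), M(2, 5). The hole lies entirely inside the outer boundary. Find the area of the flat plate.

80

Outer boundary:
Σ = (-16) + (-28) + (-72) + (-56) = -172
Area = |Σ|/2 = 86.
Hole:
Σ = (10) + (8) + (12) + (-18) = 12
Area = |Σ|/2 = 6.
Net area = 86 − 6 = 80.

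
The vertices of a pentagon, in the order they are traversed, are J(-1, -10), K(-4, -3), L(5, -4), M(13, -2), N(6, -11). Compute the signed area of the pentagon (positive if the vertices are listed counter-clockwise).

-83

Apply Gauss's area formula: 2A = Σ (x_i·y_{i+1} − x_{i+1}·y_i), indices taken mod 5.
Σ = (-37) + (31) + (42) + (-131) + (-71) = -166
Signed area = Σ/2 = -83 (negative ⇒ clockwise traversal).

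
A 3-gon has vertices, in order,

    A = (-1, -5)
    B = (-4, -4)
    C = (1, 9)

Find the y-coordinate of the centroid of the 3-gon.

0

Apply Gauss's area formula. First the cross-terms c_i = x_i·y_{i+1} − x_{i+1}·y_i:
  -16, -32, 4  ⇒  2A = -44, A = -22.
Then Σ (y_i + y_{i+1})·c_i = 0, so ȳ = 0 / (6·(-22)) = 0.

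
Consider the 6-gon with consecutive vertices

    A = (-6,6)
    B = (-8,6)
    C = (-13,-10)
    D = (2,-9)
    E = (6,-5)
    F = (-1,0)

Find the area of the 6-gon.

Apply Gauss's area formula: 2A = Σ (x_i·y_{i+1} − x_{i+1}·y_i), indices taken mod 6.
A→B: (-6)(6) − (-8)(6) = 12
B→C: (-8)(-10) − (-13)(6) = 158
C→D: (-13)(-9) − (2)(-10) = 137
D→E: (2)(-5) − (6)(-9) = 44
E→F: (6)(0) − (-1)(-5) = -5
F→A: (-1)(6) − (-6)(0) = -6
Σ = 340
Area = |Σ|/2 = 170.

170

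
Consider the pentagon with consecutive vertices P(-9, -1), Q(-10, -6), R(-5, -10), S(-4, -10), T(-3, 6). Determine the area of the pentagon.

63.5

Σ = (44) + (70) + (10) + (-54) + (57) = 127
Area = |Σ|/2 = 63.5.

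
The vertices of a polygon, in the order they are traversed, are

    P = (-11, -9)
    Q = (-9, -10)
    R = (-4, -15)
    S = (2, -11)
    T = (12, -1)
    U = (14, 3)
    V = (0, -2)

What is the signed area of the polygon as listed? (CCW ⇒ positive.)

164

Apply the shoelace formula: 2A = Σ (x_i·y_{i+1} − x_{i+1}·y_i), indices taken mod 7.
Σ = (29) + (95) + (74) + (130) + (50) + (-28) + (-22) = 328
Signed area = Σ/2 = 164 (positive ⇒ counter-clockwise traversal).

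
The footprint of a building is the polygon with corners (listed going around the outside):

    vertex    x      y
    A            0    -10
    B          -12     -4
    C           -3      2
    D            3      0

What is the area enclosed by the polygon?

96

Apply the shoelace formula: 2A = Σ (x_i·y_{i+1} − x_{i+1}·y_i), indices taken mod 4.
Σ = (-120) + (-36) + (-6) + (-30) = -192
Area = |Σ|/2 = 96.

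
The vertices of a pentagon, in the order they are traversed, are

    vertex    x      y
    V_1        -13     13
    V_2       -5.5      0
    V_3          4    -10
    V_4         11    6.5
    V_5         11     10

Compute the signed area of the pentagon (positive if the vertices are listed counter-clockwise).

Apply the shoelace formula: 2A = Σ (x_i·y_{i+1} − x_{i+1}·y_i), indices taken mod 5.
Σ = (71.5) + (55) + (136) + (38.5) + (273) = 574
Signed area = Σ/2 = 287 (positive ⇒ counter-clockwise traversal).

287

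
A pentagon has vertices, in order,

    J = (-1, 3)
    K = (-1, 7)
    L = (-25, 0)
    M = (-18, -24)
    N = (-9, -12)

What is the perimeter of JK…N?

|JK| = √((0)² + (4)²) = √16 = 4
|KL| = √((-24)² + (-7)²) = √625 = 25
|LM| = √((7)² + (-24)²) = √625 = 25
|MN| = √((9)² + (12)²) = √225 = 15
|NJ| = √((8)² + (15)²) = √289 = 17
Perimeter = 4 + 25 + 25 + 15 + 17 = 86.

86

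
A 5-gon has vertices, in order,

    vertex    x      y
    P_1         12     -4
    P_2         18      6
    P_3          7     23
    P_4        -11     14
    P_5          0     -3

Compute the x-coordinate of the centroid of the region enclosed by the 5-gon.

Apply the shoelace formula. First the cross-terms c_i = x_i·y_{i+1} − x_{i+1}·y_i:
  144, 372, 351, 33, 36  ⇒  2A = 936, A = 468.
Then Σ (x_i + x_{i+1})·c_i = 12285, so x̄ = 12285 / (6·468) = 4.375.

4.375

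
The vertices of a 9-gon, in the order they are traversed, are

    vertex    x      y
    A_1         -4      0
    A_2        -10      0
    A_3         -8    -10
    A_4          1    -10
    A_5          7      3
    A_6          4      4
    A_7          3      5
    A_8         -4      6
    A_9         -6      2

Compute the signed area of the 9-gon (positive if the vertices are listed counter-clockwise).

180.5

Σ = (0) + (100) + (90) + (73) + (16) + (8) + (38) + (28) + (8) = 361
Signed area = Σ/2 = 180.5 (positive ⇒ counter-clockwise traversal).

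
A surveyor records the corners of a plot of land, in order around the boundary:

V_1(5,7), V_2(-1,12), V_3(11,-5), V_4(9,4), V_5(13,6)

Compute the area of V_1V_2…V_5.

46

Σ = (67) + (-127) + (89) + (2) + (61) = 92
Area = |Σ|/2 = 46.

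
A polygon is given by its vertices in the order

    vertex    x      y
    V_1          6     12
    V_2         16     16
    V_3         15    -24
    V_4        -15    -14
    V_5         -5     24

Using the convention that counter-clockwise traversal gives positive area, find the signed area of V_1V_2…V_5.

Apply Gauss's area formula: 2A = Σ (x_i·y_{i+1} − x_{i+1}·y_i), indices taken mod 5.
V_1→V_2: (6)(16) − (16)(12) = -96
V_2→V_3: (16)(-24) − (15)(16) = -624
V_3→V_4: (15)(-14) − (-15)(-24) = -570
V_4→V_5: (-15)(24) − (-5)(-14) = -430
V_5→V_1: (-5)(12) − (6)(24) = -204
Σ = -1924
Signed area = Σ/2 = -962 (negative ⇒ clockwise traversal).

-962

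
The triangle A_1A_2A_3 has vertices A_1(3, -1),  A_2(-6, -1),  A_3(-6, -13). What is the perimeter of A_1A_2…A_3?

36

|A_1A_2| = √((-9)² + (0)²) = √81 = 9
|A_2A_3| = √((0)² + (-12)²) = √144 = 12
|A_3A_1| = √((9)² + (12)²) = √225 = 15
Perimeter = 9 + 12 + 15 = 36.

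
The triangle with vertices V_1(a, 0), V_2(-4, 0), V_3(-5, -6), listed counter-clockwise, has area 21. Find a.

3

The doubled signed area Σ (x_i y_{i+1} − x_{i+1} y_i) is linear in a.
With a=0 it equals 24; the coefficient of a is 6 (from the two edges through V_1).
So 6·a + 24 = 2·21 = 42 ⇒ a = 3.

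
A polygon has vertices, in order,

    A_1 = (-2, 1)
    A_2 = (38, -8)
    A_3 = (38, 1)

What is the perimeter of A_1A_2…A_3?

|A_1A_2| = √((40)² + (-9)²) = √1681 = 41
|A_2A_3| = √((0)² + (9)²) = √81 = 9
|A_3A_1| = √((-40)² + (0)²) = √1600 = 40
Perimeter = 41 + 9 + 40 = 90.

90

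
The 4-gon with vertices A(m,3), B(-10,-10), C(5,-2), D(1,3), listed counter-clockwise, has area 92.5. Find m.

-5

Write out the shoelace sum; only the two edges meeting at A involve m:
2·Area = [(1·3 − m·3) + (m·(-10) − (-10)·3)] + 87
       = -13·m + 120 = 185
⇒ m = -5.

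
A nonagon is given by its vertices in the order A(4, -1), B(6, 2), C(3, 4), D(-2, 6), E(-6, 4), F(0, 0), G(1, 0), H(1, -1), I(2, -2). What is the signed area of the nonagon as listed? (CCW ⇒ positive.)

45.5

Apply Gauss's area formula: 2A = Σ (x_i·y_{i+1} − x_{i+1}·y_i), indices taken mod 9.
Cross-terms: 14, 18, 26, 28, 0, 0, -1, 0, 6  ⇒  Σ = 91
Signed area = Σ/2 = 45.5 (positive ⇒ counter-clockwise traversal).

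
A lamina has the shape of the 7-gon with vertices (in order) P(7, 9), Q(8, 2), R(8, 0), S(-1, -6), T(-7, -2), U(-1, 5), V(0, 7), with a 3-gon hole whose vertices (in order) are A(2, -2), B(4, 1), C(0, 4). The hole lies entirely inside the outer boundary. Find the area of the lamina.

Outer boundary:
Apply the surveyor's formula: 2A = Σ (x_i·y_{i+1} − x_{i+1}·y_i), indices taken mod 7.
Σ = (-58) + (-16) + (-48) + (-40) + (-37) + (-7) + (-49) = -255
Area = |Σ|/2 = 127.5.
Hole:
Σ = (10) + (16) + (-8) = 18
Area = |Σ|/2 = 9.
Net area = 127.5 − 9 = 118.5.

118.5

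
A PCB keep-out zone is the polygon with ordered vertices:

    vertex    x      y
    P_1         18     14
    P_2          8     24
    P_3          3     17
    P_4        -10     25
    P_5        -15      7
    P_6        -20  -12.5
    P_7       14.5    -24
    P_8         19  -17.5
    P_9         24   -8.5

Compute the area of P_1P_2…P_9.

Apply the shoelace (surveyor's) formula: 2A = Σ (x_i·y_{i+1} − x_{i+1}·y_i), indices taken mod 9.
Σ = (320) + (64) + (245) + (305) + (327.5) + (661.25) + (202.25) + (258.5) + (489) = 2872.5
Area = |Σ|/2 = 1436.25.

1436.25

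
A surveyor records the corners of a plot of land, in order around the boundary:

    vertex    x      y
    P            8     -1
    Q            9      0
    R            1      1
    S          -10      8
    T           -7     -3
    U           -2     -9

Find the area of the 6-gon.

Apply the shoelace (surveyor's) formula: 2A = Σ (x_i·y_{i+1} − x_{i+1}·y_i), indices taken mod 6.
P→Q: (8)(0) − (9)(-1) = 9
Q→R: (9)(1) − (1)(0) = 9
R→S: (1)(8) − (-10)(1) = 18
S→T: (-10)(-3) − (-7)(8) = 86
T→U: (-7)(-9) − (-2)(-3) = 57
U→P: (-2)(-1) − (8)(-9) = 74
Σ = 253
Area = |Σ|/2 = 126.5.

126.5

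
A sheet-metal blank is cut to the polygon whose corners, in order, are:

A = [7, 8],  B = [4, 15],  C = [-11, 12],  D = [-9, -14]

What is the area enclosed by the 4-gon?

287

Apply the shoelace formula: 2A = Σ (x_i·y_{i+1} − x_{i+1}·y_i), indices taken mod 4.
Σ = (73) + (213) + (262) + (26) = 574
Area = |Σ|/2 = 287.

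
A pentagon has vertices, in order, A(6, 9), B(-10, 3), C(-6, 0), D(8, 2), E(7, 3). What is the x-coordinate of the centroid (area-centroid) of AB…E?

Apply the shoelace formula. First the cross-terms c_i = x_i·y_{i+1} − x_{i+1}·y_i:
  108, 18, -12, 10, 45  ⇒  2A = 169, A = 84.5.
Then Σ (x_i + x_{i+1})·c_i = -9, so x̄ = -9 / (6·84.5) = -3/169.

-3/169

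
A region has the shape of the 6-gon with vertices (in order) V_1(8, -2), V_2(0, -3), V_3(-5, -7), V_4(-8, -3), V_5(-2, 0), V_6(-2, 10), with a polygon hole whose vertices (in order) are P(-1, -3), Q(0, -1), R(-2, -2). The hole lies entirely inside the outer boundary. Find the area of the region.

Outer boundary:
Apply the shoelace (surveyor's) formula: 2A = Σ (x_i·y_{i+1} − x_{i+1}·y_i), indices taken mod 6.
V_1→V_2: (8)(-3) − (0)(-2) = -24
V_2→V_3: (0)(-7) − (-5)(-3) = -15
V_3→V_4: (-5)(-3) − (-8)(-7) = -41
V_4→V_5: (-8)(0) − (-2)(-3) = -6
V_5→V_6: (-2)(10) − (-2)(0) = -20
V_6→V_1: (-2)(-2) − (8)(10) = -76
Σ = -182
Area = |Σ|/2 = 91.
Hole:
Apply the surveyor's formula: 2A = Σ (x_i·y_{i+1} − x_{i+1}·y_i), indices taken mod 3.
P→Q: (-1)(-1) − (0)(-3) = 1
Q→R: (0)(-2) − (-2)(-1) = -2
R→P: (-2)(-3) − (-1)(-2) = 4
Σ = 3
Area = |Σ|/2 = 1.5.
Net area = 91 − 1.5 = 89.5.

89.5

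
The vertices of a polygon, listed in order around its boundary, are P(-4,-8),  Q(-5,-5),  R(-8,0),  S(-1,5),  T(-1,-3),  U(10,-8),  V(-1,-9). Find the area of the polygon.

Σ = (-20) + (-40) + (-40) + (8) + (38) + (-98) + (-28) = -180
Area = |Σ|/2 = 90.

90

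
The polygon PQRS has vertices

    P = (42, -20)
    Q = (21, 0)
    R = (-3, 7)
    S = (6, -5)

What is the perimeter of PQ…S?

108

|PQ| = √((-21)² + (20)²) = √841 = 29
|QR| = √((-24)² + (7)²) = √625 = 25
|RS| = √((9)² + (-12)²) = √225 = 15
|SP| = √((36)² + (-15)²) = √1521 = 39
Perimeter = 29 + 25 + 15 + 39 = 108.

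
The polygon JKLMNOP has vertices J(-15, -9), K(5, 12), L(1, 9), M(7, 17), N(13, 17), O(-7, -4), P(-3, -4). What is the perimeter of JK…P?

|JK| = √((20)² + (21)²) = √841 = 29
|KL| = √((-4)² + (-3)²) = √25 = 5
|LM| = √((6)² + (8)²) = √100 = 10
|MN| = √((6)² + (0)²) = √36 = 6
|NO| = √((-20)² + (-21)²) = √841 = 29
|OP| = √((4)² + (0)²) = √16 = 4
|PJ| = √((-12)² + (-5)²) = √169 = 13
Perimeter = 29 + 5 + 10 + 6 + 29 + 4 + 13 = 96.

96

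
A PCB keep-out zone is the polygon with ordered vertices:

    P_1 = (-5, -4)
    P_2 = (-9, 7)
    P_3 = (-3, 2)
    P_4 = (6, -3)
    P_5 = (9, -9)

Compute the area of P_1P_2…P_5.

P_1→P_2: (-5)(7) − (-9)(-4) = -71
P_2→P_3: (-9)(2) − (-3)(7) = 3
P_3→P_4: (-3)(-3) − (6)(2) = -3
P_4→P_5: (6)(-9) − (9)(-3) = -27
P_5→P_1: (9)(-4) − (-5)(-9) = -81
Σ = -179
Area = |Σ|/2 = 89.5.

89.5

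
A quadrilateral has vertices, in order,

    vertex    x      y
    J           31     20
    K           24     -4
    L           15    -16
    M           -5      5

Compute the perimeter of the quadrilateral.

108

|JK| = √((-7)² + (-24)²) = √625 = 25
|KL| = √((-9)² + (-12)²) = √225 = 15
|LM| = √((-20)² + (21)²) = √841 = 29
|MJ| = √((36)² + (15)²) = √1521 = 39
Perimeter = 25 + 15 + 29 + 39 = 108.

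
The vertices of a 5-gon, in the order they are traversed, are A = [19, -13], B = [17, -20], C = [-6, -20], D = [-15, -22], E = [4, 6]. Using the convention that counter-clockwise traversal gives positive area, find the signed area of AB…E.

A→B: (19)(-20) − (17)(-13) = -159
B→C: (17)(-20) − (-6)(-20) = -460
C→D: (-6)(-22) − (-15)(-20) = -168
D→E: (-15)(6) − (4)(-22) = -2
E→A: (4)(-13) − (19)(6) = -166
Σ = -955
Signed area = Σ/2 = -477.5 (negative ⇒ clockwise traversal).

-477.5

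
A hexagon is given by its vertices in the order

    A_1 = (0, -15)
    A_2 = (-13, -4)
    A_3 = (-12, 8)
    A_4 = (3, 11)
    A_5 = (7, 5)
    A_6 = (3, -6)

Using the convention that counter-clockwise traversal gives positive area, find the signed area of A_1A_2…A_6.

Cross-terms: -195, -152, -156, -62, -57, -45  ⇒  Σ = -667
Signed area = Σ/2 = -333.5 (negative ⇒ clockwise traversal).

-333.5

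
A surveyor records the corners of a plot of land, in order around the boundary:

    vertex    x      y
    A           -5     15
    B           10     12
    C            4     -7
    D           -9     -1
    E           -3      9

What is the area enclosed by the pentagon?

Σ = (-210) + (-118) + (-67) + (-84) + (0) = -479
Area = |Σ|/2 = 239.5.

239.5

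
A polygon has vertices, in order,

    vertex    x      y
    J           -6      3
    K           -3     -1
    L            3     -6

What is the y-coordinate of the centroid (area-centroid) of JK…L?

-4/3

Apply the shoelace formula. First the cross-terms c_i = x_i·y_{i+1} − x_{i+1}·y_i:
  15, 21, -27  ⇒  2A = 9, A = 4.5.
Then Σ (y_i + y_{i+1})·c_i = -36, so ȳ = -36 / (6·4.5) = -4/3.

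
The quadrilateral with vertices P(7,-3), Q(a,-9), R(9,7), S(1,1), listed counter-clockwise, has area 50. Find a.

The doubled signed area Σ (x_i y_{i+1} − x_{i+1} y_i) is linear in a.
With a=0 it equals 10; the coefficient of a is 10 (from the two edges through Q).
So 10·a + 10 = 2·50 = 100 ⇒ a = 9.

9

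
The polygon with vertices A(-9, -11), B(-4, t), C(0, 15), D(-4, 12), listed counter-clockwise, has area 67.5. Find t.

The doubled signed area Σ (x_i y_{i+1} − x_{i+1} y_i) is linear in t.
With t=0 it equals 108; the coefficient of t is -9 (from the two edges through B).
So -9·t + 108 = 2·67.5 = 135 ⇒ t = -3.

-3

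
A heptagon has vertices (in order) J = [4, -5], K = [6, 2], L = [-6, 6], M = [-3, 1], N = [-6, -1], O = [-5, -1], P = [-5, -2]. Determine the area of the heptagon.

Apply the shoelace formula: 2A = Σ (x_i·y_{i+1} − x_{i+1}·y_i), indices taken mod 7.
Σ = (38) + (48) + (12) + (9) + (1) + (5) + (33) = 146
Area = |Σ|/2 = 73.

73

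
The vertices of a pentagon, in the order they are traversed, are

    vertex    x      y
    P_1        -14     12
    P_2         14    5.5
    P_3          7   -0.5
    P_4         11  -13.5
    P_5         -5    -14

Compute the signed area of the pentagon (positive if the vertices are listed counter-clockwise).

-428.5

Apply the shoelace formula: 2A = Σ (x_i·y_{i+1} − x_{i+1}·y_i), indices taken mod 5.
P_1→P_2: (-14)(5.5) − (14)(12) = -245
P_2→P_3: (14)(-0.5) − (7)(5.5) = -45.5
P_3→P_4: (7)(-13.5) − (11)(-0.5) = -89
P_4→P_5: (11)(-14) − (-5)(-13.5) = -221.5
P_5→P_1: (-5)(12) − (-14)(-14) = -256
Σ = -857
Signed area = Σ/2 = -428.5 (negative ⇒ clockwise traversal).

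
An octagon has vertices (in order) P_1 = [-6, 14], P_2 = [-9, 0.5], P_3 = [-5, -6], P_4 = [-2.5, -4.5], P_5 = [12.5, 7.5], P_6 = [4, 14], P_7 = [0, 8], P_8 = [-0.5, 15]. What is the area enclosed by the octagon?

244.25

Apply the shoelace formula: 2A = Σ (x_i·y_{i+1} − x_{i+1}·y_i), indices taken mod 8.
Cross-terms: 123, 56.5, 7.5, 37.5, 145, 32, 4, 83  ⇒  Σ = 488.5
Area = |Σ|/2 = 244.25.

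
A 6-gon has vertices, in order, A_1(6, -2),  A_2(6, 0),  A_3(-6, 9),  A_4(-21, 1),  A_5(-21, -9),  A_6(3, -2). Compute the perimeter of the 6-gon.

|A_1A_2| = √((0)² + (2)²) = √4 = 2
|A_2A_3| = √((-12)² + (9)²) = √225 = 15
|A_3A_4| = √((-15)² + (-8)²) = √289 = 17
|A_4A_5| = √((0)² + (-10)²) = √100 = 10
|A_5A_6| = √((24)² + (7)²) = √625 = 25
|A_6A_1| = √((3)² + (0)²) = √9 = 3
Perimeter = 2 + 15 + 17 + 10 + 25 + 3 = 72.

72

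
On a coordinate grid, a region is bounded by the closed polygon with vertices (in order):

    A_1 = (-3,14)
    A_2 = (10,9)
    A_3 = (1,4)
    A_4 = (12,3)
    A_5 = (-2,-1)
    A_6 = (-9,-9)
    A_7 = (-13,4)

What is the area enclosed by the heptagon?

Apply the shoelace (surveyor's) formula: 2A = Σ (x_i·y_{i+1} − x_{i+1}·y_i), indices taken mod 7.
A_1→A_2: (-3)(9) − (10)(14) = -167
A_2→A_3: (10)(4) − (1)(9) = 31
A_3→A_4: (1)(3) − (12)(4) = -45
A_4→A_5: (12)(-1) − (-2)(3) = -6
A_5→A_6: (-2)(-9) − (-9)(-1) = 9
A_6→A_7: (-9)(4) − (-13)(-9) = -153
A_7→A_1: (-13)(14) − (-3)(4) = -170
Σ = -501
Area = |Σ|/2 = 250.5.

250.5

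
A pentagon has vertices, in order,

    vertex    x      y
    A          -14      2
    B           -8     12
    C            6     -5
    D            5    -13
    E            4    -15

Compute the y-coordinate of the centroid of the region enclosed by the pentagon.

-104/77

Apply the shoelace formula. First the cross-terms c_i = x_i·y_{i+1} − x_{i+1}·y_i:
  -152, -32, -53, -23, -202  ⇒  2A = -462, A = -231.
Then Σ (y_i + y_{i+1})·c_i = 1872, so ȳ = 1872 / (6·(-231)) = -104/77.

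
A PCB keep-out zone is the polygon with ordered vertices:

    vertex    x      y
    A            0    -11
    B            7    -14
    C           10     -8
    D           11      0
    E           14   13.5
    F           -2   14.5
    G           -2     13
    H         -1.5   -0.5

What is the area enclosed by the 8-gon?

333.75

Apply the shoelace formula: 2A = Σ (x_i·y_{i+1} − x_{i+1}·y_i), indices taken mod 8.
A→B: (0)(-14) − (7)(-11) = 77
B→C: (7)(-8) − (10)(-14) = 84
C→D: (10)(0) − (11)(-8) = 88
D→E: (11)(13.5) − (14)(0) = 148.5
E→F: (14)(14.5) − (-2)(13.5) = 230
F→G: (-2)(13) − (-2)(14.5) = 3
G→H: (-2)(-0.5) − (-1.5)(13) = 20.5
H→A: (-1.5)(-11) − (0)(-0.5) = 16.5
Σ = 667.5
Area = |Σ|/2 = 333.75.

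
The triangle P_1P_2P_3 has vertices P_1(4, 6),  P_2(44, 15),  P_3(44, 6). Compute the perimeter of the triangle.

90

|P_1P_2| = √((40)² + (9)²) = √1681 = 41
|P_2P_3| = √((0)² + (-9)²) = √81 = 9
|P_3P_1| = √((-40)² + (0)²) = √1600 = 40
Perimeter = 41 + 9 + 40 = 90.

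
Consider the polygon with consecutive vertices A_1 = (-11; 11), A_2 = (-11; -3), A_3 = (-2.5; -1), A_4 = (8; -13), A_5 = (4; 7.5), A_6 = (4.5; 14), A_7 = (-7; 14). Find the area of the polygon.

Apply the shoelace (surveyor's) formula: 2A = Σ (x_i·y_{i+1} − x_{i+1}·y_i), indices taken mod 7.
A_1→A_2: (-11)(-3) − (-11)(11) = 154
A_2→A_3: (-11)(-1) − (-2.5)(-3) = 3.5
A_3→A_4: (-2.5)(-13) − (8)(-1) = 40.5
A_4→A_5: (8)(7.5) − (4)(-13) = 112
A_5→A_6: (4)(14) − (4.5)(7.5) = 22.25
A_6→A_7: (4.5)(14) − (-7)(14) = 161
A_7→A_1: (-7)(11) − (-11)(14) = 77
Σ = 570.25
Area = |Σ|/2 = 285.125.

285.125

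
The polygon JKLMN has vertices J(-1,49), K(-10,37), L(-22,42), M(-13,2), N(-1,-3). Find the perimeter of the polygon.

134

|JK| = √((-9)² + (-12)²) = √225 = 15
|KL| = √((-12)² + (5)²) = √169 = 13
|LM| = √((9)² + (-40)²) = √1681 = 41
|MN| = √((12)² + (-5)²) = √169 = 13
|NJ| = √((0)² + (52)²) = √2704 = 52
Perimeter = 15 + 13 + 41 + 13 + 52 = 134.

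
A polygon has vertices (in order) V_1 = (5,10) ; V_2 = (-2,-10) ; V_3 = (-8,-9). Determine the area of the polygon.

63.5

Σ = (-30) + (-62) + (-35) = -127
Area = |Σ|/2 = 63.5.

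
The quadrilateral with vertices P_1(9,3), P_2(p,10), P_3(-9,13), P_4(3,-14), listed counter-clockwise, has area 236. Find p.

7

Write out the shoelace sum; only the two edges meeting at P_2 involve p:
2·Area = [(9·10 − p·3) + (p·13 − (-9)·10)] + 222
       = 10·p + 402 = 472
⇒ p = 7.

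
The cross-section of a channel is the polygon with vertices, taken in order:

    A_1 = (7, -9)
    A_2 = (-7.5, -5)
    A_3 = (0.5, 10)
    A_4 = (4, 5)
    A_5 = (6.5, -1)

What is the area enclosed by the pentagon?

150.25

Apply the shoelace formula: 2A = Σ (x_i·y_{i+1} − x_{i+1}·y_i), indices taken mod 5.
A_1→A_2: (7)(-5) − (-7.5)(-9) = -102.5
A_2→A_3: (-7.5)(10) − (0.5)(-5) = -72.5
A_3→A_4: (0.5)(5) − (4)(10) = -37.5
A_4→A_5: (4)(-1) − (6.5)(5) = -36.5
A_5→A_1: (6.5)(-9) − (7)(-1) = -51.5
Σ = -300.5
Area = |Σ|/2 = 150.25.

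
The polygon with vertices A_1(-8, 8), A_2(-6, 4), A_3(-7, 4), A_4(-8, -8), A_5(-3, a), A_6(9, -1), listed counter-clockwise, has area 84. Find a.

The doubled signed area Σ (x_i y_{i+1} − x_{i+1} y_i) is linear in a.
With a=0 it equals 151; the coefficient of a is -17 (from the two edges through A_5).
So -17·a + 151 = 2·84 = 168 ⇒ a = -1.

-1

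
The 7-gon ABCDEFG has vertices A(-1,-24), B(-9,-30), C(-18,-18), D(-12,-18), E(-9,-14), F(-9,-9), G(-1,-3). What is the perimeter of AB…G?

72

|AB| = √((-8)² + (-6)²) = √100 = 10
|BC| = √((-9)² + (12)²) = √225 = 15
|CD| = √((6)² + (0)²) = √36 = 6
|DE| = √((3)² + (4)²) = √25 = 5
|EF| = √((0)² + (5)²) = √25 = 5
|FG| = √((8)² + (6)²) = √100 = 10
|GA| = √((0)² + (-21)²) = √441 = 21
Perimeter = 10 + 15 + 6 + 5 + 5 + 10 + 21 = 72.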